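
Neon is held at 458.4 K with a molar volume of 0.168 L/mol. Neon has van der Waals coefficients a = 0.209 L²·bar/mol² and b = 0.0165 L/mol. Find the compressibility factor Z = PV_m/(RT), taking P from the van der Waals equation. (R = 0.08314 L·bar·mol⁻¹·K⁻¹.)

P = RT/(V_m − b) − a/V_m² = (0.08314)(458.4)/(0.168 − 0.0165) − 0.209/(0.168)²
  = 38.111/0.15150 − 7.4050 = 251.56 − 7.4050 = 244.16 bar
Z = PV_m/(RT) = (244.16)(0.168)/((0.08314)(458.4)) = 41.019/38.111 = 1.076

Z ≈ 1.076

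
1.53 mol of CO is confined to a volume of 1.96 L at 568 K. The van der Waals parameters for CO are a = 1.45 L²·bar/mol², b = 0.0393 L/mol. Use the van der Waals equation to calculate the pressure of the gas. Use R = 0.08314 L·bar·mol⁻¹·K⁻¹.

P ≈ 37.15 bar

P = nRT/(V − nb) − a n²/V²
nRT/(V − nb) = (1.53)(0.08314)(568)/(1.96 − 1.53×0.0393) = 72.252/1.8999 = 38.029 bar
a n²/V² = (1.45)(1.53)²/(1.96)² = 0.88357 bar
P = 38.029 − 0.88357 = 37.15 bar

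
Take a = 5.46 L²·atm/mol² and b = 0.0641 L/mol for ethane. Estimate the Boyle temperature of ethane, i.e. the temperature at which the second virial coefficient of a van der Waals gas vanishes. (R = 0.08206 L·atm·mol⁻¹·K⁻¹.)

For a van der Waals gas the second virial coefficient B₂ = b − a/(RT) vanishes at T_B = a/(Rb).
T_B = 5.46/(0.08206×0.0641) = 5.46/0.0052600 = 1038 K

T_B ≈ 1038 K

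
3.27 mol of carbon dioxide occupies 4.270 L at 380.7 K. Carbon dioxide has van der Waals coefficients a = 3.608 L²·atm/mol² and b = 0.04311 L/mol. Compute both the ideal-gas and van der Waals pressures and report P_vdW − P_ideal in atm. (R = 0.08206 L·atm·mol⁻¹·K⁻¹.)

Ideal: P_ideal = nRT/V = (3.27)(0.08206)(380.7)/4.270 = 23.9240 atm
vdW: P = nRT/(V − nb) − a n²/V² = 102.156/4.12903 − 38.5800/18.2329 = 24.7409 − 2.11596 = 22.6249 atm
ΔP = 22.6249 − 23.9240 = -1.299 atm

ΔP ≈ -1.299 atm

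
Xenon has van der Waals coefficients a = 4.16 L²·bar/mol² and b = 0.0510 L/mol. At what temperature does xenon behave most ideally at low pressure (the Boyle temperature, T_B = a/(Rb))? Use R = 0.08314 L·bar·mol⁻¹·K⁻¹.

T_B ≈ 981.1 K

For a van der Waals gas the second virial coefficient B₂ = b − a/(RT) vanishes at T_B = a/(Rb).
T_B = 4.16/(0.08314×0.0510) = 4.16/0.0042401 = 981.1 K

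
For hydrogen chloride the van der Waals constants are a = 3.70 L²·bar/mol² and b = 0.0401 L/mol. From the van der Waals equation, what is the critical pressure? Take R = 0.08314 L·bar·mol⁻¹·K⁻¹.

For a van der Waals gas, P_c = a/(27b²).
P_c = 3.70/(27×(0.0401)²) = 3.70/0.043416 = 85.22 bar

P_c ≈ 85.22 bar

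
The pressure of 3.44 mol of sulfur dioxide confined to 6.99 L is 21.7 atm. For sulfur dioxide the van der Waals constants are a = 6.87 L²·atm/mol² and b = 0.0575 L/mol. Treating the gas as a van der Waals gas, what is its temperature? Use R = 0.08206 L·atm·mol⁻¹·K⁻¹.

T ≈ 562.2 K

T = (P + a n²/V²)(V − nb)/(nR)
P + a n²/V² = 21.7 + (6.87)(3.44)²/(6.99)² = 23.364 atm
V − nb = 6.99 − (3.44)(0.0575) = 6.7922 L
T = (23.364)(6.7922)/((3.44)(0.08206)) = 562.2 K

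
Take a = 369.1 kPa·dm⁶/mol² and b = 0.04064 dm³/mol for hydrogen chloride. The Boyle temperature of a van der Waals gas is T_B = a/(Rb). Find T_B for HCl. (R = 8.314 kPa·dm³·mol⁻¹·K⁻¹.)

For a van der Waals gas the second virial coefficient B₂ = b − a/(RT) vanishes at T_B = a/(Rb).
T_B = 369.1/(8.314×0.04064) = 369.1/0.33788 = 1092 K

T_B ≈ 1092 K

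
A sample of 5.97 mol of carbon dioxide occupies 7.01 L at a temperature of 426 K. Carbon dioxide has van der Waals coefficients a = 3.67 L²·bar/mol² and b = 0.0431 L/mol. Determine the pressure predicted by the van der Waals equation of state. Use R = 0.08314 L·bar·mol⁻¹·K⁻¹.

P ≈ 28.65 bar

P = nRT/(V − nb) − a n²/V²
nRT/(V − nb) = (5.97)(0.08314)(426)/(7.01 − 5.97×0.0431) = 211.44/6.7527 = 31.312 bar
a n²/V² = (3.67)(5.97)²/(7.01)² = 2.6618 bar
P = 31.312 − 2.6618 = 28.65 bar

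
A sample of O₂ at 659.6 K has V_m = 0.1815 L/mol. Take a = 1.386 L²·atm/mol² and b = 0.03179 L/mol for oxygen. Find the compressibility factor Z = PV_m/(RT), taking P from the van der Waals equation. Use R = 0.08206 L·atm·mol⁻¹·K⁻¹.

Z ≈ 1.071

P = RT/(V_m − b) − a/V_m² = (0.08206)(659.6)/(0.1815 − 0.03179) − 1.386/(0.1815)²
  = 54.127/0.14971 − 42.074 = 361.55 − 42.074 = 319.48 atm
Z = PV_m/(RT) = (319.48)(0.1815)/((0.08206)(659.6)) = 57.986/54.127 = 1.071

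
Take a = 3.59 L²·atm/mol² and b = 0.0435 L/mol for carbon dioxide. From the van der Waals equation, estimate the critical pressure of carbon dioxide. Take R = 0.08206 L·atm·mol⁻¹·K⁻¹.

For a van der Waals gas, P_c = a/(27b²).
P_c = 3.59/(27×(0.0435)²) = 3.59/0.051091 = 70.27 atm

P_c ≈ 70.27 atm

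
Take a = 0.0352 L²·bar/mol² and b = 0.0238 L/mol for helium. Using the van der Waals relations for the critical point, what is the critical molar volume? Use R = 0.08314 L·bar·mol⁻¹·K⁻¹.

For a van der Waals gas, V_m,c = 3b.
V_m,c = 3×0.0238 = 0.07140 L/mol

V_m,c ≈ 0.07140 L/mol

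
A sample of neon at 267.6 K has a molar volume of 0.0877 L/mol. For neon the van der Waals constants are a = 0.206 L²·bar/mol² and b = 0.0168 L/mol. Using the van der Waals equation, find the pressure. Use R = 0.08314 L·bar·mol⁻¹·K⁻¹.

P = RT/(V_m − b) − a/V_m²
RT/(V_m − b) = (0.08314)(267.6)/(0.0877 − 0.0168) = 22.248/0.070900 = 313.79 bar
a/V_m² = 0.206/(0.0877)² = 26.784 bar
P = 313.79 − 26.784 = 287.0 bar

P ≈ 287.0 bar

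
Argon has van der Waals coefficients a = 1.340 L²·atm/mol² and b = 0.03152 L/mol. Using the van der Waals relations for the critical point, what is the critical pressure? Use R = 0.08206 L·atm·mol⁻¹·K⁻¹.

P_c ≈ 49.95 atm

For a van der Waals gas, P_c = a/(27b²).
P_c = 1.340/(27×(0.03152)²) = 1.340/0.026825 = 49.95 atm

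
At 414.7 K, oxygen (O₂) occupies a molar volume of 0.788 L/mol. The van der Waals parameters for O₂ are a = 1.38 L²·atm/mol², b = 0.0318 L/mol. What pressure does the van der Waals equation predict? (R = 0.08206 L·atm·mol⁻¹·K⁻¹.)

P ≈ 42.78 atm

P = RT/(V_m − b) − a/V_m²
RT/(V_m − b) = (0.08206)(414.7)/(0.788 − 0.0318) = 34.030/0.75620 = 45.001 atm
a/V_m² = 1.38/(0.788)² = 2.2224 atm
P = 45.001 − 2.2224 = 42.78 atm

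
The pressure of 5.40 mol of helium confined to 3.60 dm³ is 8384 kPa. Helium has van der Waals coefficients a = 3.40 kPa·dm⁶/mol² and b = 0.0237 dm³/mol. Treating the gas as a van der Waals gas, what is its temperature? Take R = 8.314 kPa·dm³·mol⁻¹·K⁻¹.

T ≈ 649.0 K

T = (P + a n²/V²)(V − nb)/(nR)
P + a n²/V² = 8384 + (3.40)(5.40)²/(3.60)² = 8391.7 kPa
V − nb = 3.60 − (5.40)(0.0237) = 3.4720 dm³
T = (8391.7)(3.4720)/((5.40)(8.314)) = 649.0 K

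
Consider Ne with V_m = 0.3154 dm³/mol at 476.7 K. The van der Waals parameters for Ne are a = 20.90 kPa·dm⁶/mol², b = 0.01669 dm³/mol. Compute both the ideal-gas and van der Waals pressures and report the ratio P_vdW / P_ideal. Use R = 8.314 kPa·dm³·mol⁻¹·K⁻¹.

P_vdW / P_ideal ≈ 1.039

Ideal: P_ideal = RT/V_m = (8.314)(476.7)/0.3154 = 12565.9 kPa
vdW: P = RT/(V_m − b) − a/V_m² = 3963.28/0.298710 − 20.90/0.0994772 = 13268.0 − 210.098 = 13057.9 kPa
Ratio = 13057.9/12565.9 = 1.039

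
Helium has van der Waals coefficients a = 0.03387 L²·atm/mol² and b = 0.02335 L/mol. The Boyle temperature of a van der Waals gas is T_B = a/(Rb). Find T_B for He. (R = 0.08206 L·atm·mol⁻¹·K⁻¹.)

T_B ≈ 17.68 K

For a van der Waals gas the second virial coefficient B₂ = b − a/(RT) vanishes at T_B = a/(Rb).
T_B = 0.03387/(0.08206×0.02335) = 0.03387/0.0019161 = 17.68 K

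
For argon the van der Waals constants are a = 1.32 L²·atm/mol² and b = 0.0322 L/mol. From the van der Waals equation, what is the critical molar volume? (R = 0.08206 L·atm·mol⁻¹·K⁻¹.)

For a van der Waals gas, V_m,c = 3b.
V_m,c = 3×0.0322 = 0.09660 L/mol

V_m,c ≈ 0.09660 L/mol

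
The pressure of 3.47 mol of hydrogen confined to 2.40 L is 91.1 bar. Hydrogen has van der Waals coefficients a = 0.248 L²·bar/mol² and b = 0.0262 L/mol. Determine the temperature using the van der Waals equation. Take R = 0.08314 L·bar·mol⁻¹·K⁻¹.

T ≈ 733.3 K

T = (P + a n²/V²)(V − nb)/(nR)
P + a n²/V² = 91.1 + (0.248)(3.47)²/(2.40)² = 91.618 bar
V − nb = 2.40 − (3.47)(0.0262) = 2.3091 L
T = (91.618)(2.3091)/((3.47)(0.08314)) = 733.3 K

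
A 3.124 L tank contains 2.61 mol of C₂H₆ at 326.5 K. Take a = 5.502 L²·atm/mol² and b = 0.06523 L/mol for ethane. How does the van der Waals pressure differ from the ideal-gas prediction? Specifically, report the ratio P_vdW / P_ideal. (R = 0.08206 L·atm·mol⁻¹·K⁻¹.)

Ideal: P_ideal = nRT/V = (2.61)(0.08206)(326.5)/3.124 = 22.3843 atm
vdW: P = nRT/(V − nb) − a n²/V² = 69.9287/2.95375 − 37.4802/9.75938 = 23.6745 − 3.84043 = 19.8341 atm
Ratio = 19.8341/22.3843 = 0.8861

P_vdW / P_ideal ≈ 0.8861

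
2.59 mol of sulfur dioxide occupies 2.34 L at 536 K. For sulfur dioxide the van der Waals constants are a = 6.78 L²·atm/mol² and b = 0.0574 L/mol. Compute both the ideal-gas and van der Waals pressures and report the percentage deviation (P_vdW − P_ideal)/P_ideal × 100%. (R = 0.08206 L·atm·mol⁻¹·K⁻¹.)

Ideal: P_ideal = nRT/V = (2.59)(0.08206)(536)/2.34 = 48.6833 atm
vdW: P = nRT/(V − nb) − a n²/V² = 113.919/2.19133 − 45.4809/5.47560 = 51.9862 − 8.30610 = 43.6801 atm
% deviation = (43.6801 − 48.6833)/48.6833 × 100% = -10.28%

-10.28 %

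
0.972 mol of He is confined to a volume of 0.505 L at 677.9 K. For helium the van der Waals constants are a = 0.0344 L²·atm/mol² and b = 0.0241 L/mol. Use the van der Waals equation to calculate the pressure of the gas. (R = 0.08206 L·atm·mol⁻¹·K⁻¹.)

P ≈ 112.2 atm

P = nRT/(V − nb) − a n²/V²
nRT/(V − nb) = (0.972)(0.08206)(677.9)/(0.505 − 0.972×0.0241) = 54.071/0.48157 = 112.28 atm
a n²/V² = (0.0344)(0.972)²/(0.505)² = 0.12744 atm
P = 112.28 − 0.12744 = 112.2 atm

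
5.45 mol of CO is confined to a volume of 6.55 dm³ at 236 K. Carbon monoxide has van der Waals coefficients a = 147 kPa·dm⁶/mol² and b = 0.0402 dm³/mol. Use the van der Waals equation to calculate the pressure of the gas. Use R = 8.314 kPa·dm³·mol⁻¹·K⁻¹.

P ≈ 1587 kPa

P = nRT/(V − nb) − a n²/V²
nRT/(V − nb) = (5.45)(8.314)(236)/(6.55 − 5.45×0.0402) = 10693/6.3309 = 1689.0 kPa
a n²/V² = (147)(5.45)²/(6.55)² = 101.77 kPa
P = 1689.0 − 101.77 = 1587 kPa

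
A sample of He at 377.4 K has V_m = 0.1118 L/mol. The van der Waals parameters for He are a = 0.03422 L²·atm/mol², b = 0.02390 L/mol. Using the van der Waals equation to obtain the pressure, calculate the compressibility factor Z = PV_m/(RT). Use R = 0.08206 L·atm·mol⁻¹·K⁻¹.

Z ≈ 1.262

P = RT/(V_m − b) − a/V_m² = (0.08206)(377.4)/(0.1118 − 0.02390) − 0.03422/(0.1118)²
  = 30.969/0.087900 − 2.7378 = 352.32 − 2.7378 = 349.58 atm
Z = PV_m/(RT) = (349.58)(0.1118)/((0.08206)(377.4)) = 39.083/30.969 = 1.262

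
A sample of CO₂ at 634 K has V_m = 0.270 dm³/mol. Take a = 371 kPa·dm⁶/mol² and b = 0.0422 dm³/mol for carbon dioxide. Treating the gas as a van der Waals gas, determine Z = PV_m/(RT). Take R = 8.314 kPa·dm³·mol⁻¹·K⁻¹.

P = RT/(V_m − b) − a/V_m² = (8.314)(634)/(0.270 − 0.0422) − 371/(0.270)²
  = 5271.1/0.22780 − 5089.2 = 23139 − 5089.2 = 18050 kPa
Z = PV_m/(RT) = (18050)(0.270)/((8.314)(634)) = 4873.5/5271.1 = 0.9246

Z ≈ 0.9246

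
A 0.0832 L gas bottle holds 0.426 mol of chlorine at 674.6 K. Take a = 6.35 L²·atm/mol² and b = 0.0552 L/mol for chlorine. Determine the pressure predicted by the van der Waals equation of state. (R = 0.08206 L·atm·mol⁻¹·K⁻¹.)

P ≈ 228.6 atm

P = nRT/(V − nb) − a n²/V²
nRT/(V − nb) = (0.426)(0.08206)(674.6)/(0.0832 − 0.426×0.0552) = 23.582/0.059685 = 395.11 atm
a n²/V² = (6.35)(0.426)²/(0.0832)² = 166.47 atm
P = 395.11 − 166.47 = 228.6 atm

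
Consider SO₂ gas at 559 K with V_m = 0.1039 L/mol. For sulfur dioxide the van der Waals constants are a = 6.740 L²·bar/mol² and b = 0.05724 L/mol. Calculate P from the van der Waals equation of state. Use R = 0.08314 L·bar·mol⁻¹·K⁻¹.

P = RT/(V_m − b) − a/V_m²
RT/(V_m − b) = (0.08314)(559)/(0.1039 − 0.05724) = 46.475/0.046660 = 996.04 bar
a/V_m² = 6.740/(0.1039)² = 624.35 bar
P = 996.04 − 624.35 = 371.7 bar

P ≈ 371.7 bar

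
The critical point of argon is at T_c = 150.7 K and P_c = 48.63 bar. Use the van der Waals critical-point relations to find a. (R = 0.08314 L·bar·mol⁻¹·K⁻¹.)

From T_c = 8a/(27Rb) and P_c = a/(27b²): a = 27 R² T_c²/(64 P_c).
a = 27×(0.08314)²×(150.7)²/(64×48.63) = 4238.5/3112.3 = 1.362 L²·bar/mol²

a ≈ 1.362 L²·bar/mol²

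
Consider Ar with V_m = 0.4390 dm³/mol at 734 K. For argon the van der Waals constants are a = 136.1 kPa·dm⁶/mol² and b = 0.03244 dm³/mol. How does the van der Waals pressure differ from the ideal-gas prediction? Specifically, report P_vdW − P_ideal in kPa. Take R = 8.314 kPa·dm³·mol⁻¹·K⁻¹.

Ideal: P_ideal = RT/V_m = (8.314)(734)/0.4390 = 13900.9 kPa
vdW: P = RT/(V_m − b) − a/V_m² = 6102.48/0.406560 − 136.1/0.192721 = 15010.0 − 706.202 = 14303.8 kPa
ΔP = 14303.8 − 13900.9 = 403 kPa

ΔP ≈ 403 kPa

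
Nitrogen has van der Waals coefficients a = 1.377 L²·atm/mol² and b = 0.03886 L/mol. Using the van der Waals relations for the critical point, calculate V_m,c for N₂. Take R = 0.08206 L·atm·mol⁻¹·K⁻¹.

For a van der Waals gas, V_m,c = 3b.
V_m,c = 3×0.03886 = 0.1166 L/mol

V_m,c ≈ 0.1166 L/mol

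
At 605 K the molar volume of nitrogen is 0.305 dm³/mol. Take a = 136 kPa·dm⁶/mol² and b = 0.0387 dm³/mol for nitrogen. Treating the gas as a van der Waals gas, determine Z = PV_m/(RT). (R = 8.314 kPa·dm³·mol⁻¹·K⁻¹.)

P = RT/(V_m − b) − a/V_m² = (8.314)(605)/(0.305 − 0.0387) − 136/(0.305)²
  = 5030.0/0.26630 − 1462.0 = 18888 − 1462.0 = 17426 kPa
Z = PV_m/(RT) = (17426)(0.305)/((8.314)(605)) = 5314.9/5030.0 = 1.057

Z ≈ 1.057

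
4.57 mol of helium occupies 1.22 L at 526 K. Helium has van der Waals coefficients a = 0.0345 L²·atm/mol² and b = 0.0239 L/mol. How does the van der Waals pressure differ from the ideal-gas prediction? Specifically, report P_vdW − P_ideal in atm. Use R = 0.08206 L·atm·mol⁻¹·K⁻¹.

Ideal: P_ideal = nRT/V = (4.57)(0.08206)(526)/1.22 = 161.686 atm
vdW: P = nRT/(V − nb) − a n²/V² = 197.257/1.11078 − 0.720529/1.48840 = 177.584 − 0.484096 = 177.100 atm
ΔP = 177.100 − 161.686 = 15.41 atm

ΔP ≈ 15.41 atm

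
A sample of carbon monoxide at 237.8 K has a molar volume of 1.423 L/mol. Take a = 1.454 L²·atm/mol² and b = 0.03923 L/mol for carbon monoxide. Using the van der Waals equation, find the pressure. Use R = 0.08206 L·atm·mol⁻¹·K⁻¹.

P ≈ 13.38 atm

P = RT/(V_m − b) − a/V_m²
RT/(V_m − b) = (0.08206)(237.8)/(1.423 − 0.03923) = 19.514/1.3838 = 14.102 atm
a/V_m² = 1.454/(1.423)² = 0.71805 atm
P = 14.102 − 0.71805 = 13.38 atm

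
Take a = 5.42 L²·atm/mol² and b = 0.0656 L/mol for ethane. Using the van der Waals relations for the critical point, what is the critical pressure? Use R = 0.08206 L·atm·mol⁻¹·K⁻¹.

P_c ≈ 46.65 atm

For a van der Waals gas, P_c = a/(27b²).
P_c = 5.42/(27×(0.0656)²) = 5.42/0.11619 = 46.65 atm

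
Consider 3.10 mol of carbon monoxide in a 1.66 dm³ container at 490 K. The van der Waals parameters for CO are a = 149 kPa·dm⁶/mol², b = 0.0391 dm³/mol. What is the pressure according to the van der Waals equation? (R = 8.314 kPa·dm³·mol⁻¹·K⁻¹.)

P ≈ 7687 kPa

P = nRT/(V − nb) − a n²/V²
nRT/(V − nb) = (3.10)(8.314)(490)/(1.66 − 3.10×0.0391) = 12629/1.5388 = 8207.0 kPa
a n²/V² = (149)(3.10)²/(1.66)² = 519.63 kPa
P = 8207.0 − 519.63 = 7687 kPa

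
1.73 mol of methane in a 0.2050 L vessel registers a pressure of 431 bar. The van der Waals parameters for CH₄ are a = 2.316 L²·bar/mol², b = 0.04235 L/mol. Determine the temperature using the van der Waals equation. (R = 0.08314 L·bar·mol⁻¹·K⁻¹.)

T ≈ 545.8 K

T = (P + a n²/V²)(V − nb)/(nR)
P + a n²/V² = 431 + (2.316)(1.73)²/(0.2050)² = 595.94 bar
V − nb = 0.2050 − (1.73)(0.04235) = 0.13173 L
T = (595.94)(0.13173)/((1.73)(0.08314)) = 545.8 K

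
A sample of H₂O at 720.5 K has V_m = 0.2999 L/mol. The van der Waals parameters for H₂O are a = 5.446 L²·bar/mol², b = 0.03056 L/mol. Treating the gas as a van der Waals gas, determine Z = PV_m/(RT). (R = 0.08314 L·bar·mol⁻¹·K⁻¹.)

Z ≈ 0.8103

P = RT/(V_m − b) − a/V_m² = (0.08314)(720.5)/(0.2999 − 0.03056) − 5.446/(0.2999)²
  = 59.902/0.26934 − 60.551 = 222.40 − 60.551 = 161.85 bar
Z = PV_m/(RT) = (161.85)(0.2999)/((0.08314)(720.5)) = 48.539/59.902 = 0.8103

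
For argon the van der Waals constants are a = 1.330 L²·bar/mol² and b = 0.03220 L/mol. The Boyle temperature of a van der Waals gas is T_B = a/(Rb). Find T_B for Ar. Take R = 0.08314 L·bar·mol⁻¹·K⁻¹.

T_B ≈ 496.8 K

For a van der Waals gas the second virial coefficient B₂ = b − a/(RT) vanishes at T_B = a/(Rb).
T_B = 1.330/(0.08314×0.03220) = 1.330/0.0026771 = 496.8 K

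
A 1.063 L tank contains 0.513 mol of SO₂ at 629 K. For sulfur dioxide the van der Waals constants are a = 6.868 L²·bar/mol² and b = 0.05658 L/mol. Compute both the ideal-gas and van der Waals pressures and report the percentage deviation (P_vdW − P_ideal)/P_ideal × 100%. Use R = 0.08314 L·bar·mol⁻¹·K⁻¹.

-3.53 %

Ideal: P_ideal = nRT/V = (0.513)(0.08314)(629)/1.063 = 25.2374 bar
vdW: P = nRT/(V − nb) − a n²/V² = 26.8274/1.03397 − 1.80744/1.12997 = 25.9460 − 1.59955 = 24.3465 bar
% deviation = (24.3465 − 25.2374)/25.2374 × 100% = -3.53%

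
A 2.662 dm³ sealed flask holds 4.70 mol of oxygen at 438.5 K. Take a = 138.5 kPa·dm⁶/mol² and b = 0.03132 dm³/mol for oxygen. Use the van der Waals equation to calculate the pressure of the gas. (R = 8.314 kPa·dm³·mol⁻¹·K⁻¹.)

P = nRT/(V − nb) − a n²/V²
nRT/(V − nb) = (4.70)(8.314)(438.5)/(2.662 − 4.70×0.03132) = 17135/2.5148 = 6813.7 kPa
a n²/V² = (138.5)(4.70)²/(2.662)² = 431.75 kPa
P = 6813.7 − 431.75 = 6382 kPa

P ≈ 6382 kPa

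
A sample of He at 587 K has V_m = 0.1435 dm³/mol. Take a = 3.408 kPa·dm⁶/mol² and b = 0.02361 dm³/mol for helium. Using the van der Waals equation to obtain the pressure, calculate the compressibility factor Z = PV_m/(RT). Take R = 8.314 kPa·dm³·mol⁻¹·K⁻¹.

Z ≈ 1.192

P = RT/(V_m − b) − a/V_m² = (8.314)(587)/(0.1435 − 0.02361) − 3.408/(0.1435)²
  = 4880.3/0.11989 − 165.50 = 40706 − 165.50 = 40541 kPa
Z = PV_m/(RT) = (40541)(0.1435)/((8.314)(587)) = 5817.6/4880.3 = 1.192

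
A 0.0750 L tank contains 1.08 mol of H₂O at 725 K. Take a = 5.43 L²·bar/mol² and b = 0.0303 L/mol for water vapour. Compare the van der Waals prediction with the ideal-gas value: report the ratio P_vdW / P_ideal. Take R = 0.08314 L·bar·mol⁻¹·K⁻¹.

P_vdW / P_ideal ≈ 0.4768

Ideal: P_ideal = nRT/V = (1.08)(0.08314)(725)/0.0750 = 867.982 bar
vdW: P = nRT/(V − nb) − a n²/V² = 65.0986/0.0422760 − 6.33355/0.00562500 = 1539.85 − 1125.96 = 413.89 bar
Ratio = 413.89/867.982 = 0.4768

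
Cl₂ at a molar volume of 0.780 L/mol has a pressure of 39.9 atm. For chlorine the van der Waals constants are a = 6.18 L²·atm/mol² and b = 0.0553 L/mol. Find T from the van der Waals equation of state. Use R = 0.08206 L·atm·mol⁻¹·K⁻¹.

T = (P + a/V_m²)(V_m − b)/R
P + a/V_m² = 39.9 + 6.18/(0.780)² = 50.058 atm
V_m − b = 0.780 − 0.0553 = 0.72470 L/mol
T = (50.058)(0.72470)/0.08206 = 442.1 K

T ≈ 442.1 K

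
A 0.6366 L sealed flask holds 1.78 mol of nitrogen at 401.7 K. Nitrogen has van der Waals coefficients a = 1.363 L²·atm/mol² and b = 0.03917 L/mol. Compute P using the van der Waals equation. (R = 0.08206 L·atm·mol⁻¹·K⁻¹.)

P ≈ 92.85 atm

P = nRT/(V − nb) − a n²/V²
nRT/(V − nb) = (1.78)(0.08206)(401.7)/(0.6366 − 1.78×0.03917) = 58.675/0.56688 = 103.51 atm
a n²/V² = (1.363)(1.78)²/(0.6366)² = 10.656 atm
P = 103.51 − 10.656 = 92.85 atm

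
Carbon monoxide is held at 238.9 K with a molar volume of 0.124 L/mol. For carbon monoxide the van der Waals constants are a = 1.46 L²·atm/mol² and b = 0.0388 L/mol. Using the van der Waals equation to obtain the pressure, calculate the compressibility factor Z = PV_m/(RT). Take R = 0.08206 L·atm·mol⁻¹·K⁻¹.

P = RT/(V_m − b) − a/V_m² = (0.08206)(238.9)/(0.124 − 0.0388) − 1.46/(0.124)²
  = 19.604/0.085200 − 94.953 = 230.09 − 94.953 = 135.14 atm
Z = PV_m/(RT) = (135.14)(0.124)/((0.08206)(238.9)) = 16.757/19.604 = 0.8548

Z ≈ 0.8548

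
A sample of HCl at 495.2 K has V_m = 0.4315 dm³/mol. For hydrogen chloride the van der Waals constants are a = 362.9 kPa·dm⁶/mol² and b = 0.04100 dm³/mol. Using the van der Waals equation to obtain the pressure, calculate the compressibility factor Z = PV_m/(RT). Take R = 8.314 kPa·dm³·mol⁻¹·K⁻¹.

Z ≈ 0.9007

P = RT/(V_m − b) − a/V_m² = (8.314)(495.2)/(0.4315 − 0.04100) − 362.9/(0.4315)²
  = 4117.1/0.39050 − 1949.1 = 10543 − 1949.1 = 8594 kPa
Z = PV_m/(RT) = (8594)(0.4315)/((8.314)(495.2)) = 3708.3/4117.1 = 0.9007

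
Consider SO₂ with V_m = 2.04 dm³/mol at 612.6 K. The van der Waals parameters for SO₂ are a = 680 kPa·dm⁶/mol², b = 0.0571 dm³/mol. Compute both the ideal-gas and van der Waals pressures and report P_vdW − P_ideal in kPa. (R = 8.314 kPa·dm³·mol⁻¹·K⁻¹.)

ΔP ≈ -91.5 kPa

Ideal: P_ideal = RT/V_m = (8.314)(612.6)/2.04 = 2496.65 kPa
vdW: P = RT/(V_m − b) − a/V_m² = 5093.16/1.98290 − 680/4.16160 = 2568.54 − 163.399 = 2405.14 kPa
ΔP = 2405.14 − 2496.65 = -91.5 kPa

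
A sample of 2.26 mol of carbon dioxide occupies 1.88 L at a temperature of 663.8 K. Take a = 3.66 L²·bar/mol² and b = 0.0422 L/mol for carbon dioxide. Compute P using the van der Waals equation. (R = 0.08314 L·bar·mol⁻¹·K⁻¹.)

P = nRT/(V − nb) − a n²/V²
nRT/(V − nb) = (2.26)(0.08314)(663.8)/(1.88 − 2.26×0.0422) = 124.73/1.7846 = 69.892 bar
a n²/V² = (3.66)(2.26)²/(1.88)² = 5.2891 bar
P = 69.892 − 5.2891 = 64.60 bar

P ≈ 64.60 bar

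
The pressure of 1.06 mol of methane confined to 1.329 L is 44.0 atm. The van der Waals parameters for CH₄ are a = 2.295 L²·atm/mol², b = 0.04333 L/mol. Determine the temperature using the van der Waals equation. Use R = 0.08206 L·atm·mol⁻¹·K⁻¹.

T = (P + a n²/V²)(V − nb)/(nR)
P + a n²/V² = 44.0 + (2.295)(1.06)²/(1.329)² = 45.460 atm
V − nb = 1.329 − (1.06)(0.04333) = 1.2831 L
T = (45.460)(1.2831)/((1.06)(0.08206)) = 670.6 K

T ≈ 670.6 K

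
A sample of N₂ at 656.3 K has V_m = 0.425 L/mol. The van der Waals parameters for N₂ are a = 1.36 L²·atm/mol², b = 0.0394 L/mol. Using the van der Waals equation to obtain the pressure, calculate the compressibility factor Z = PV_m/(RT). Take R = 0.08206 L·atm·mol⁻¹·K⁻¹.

Z ≈ 1.043

P = RT/(V_m − b) − a/V_m² = (0.08206)(656.3)/(0.425 − 0.0394) − 1.36/(0.425)²
  = 53.856/0.38560 − 7.5294 = 139.67 − 7.5294 = 132.14 atm
Z = PV_m/(RT) = (132.14)(0.425)/((0.08206)(656.3)) = 56.160/53.856 = 1.043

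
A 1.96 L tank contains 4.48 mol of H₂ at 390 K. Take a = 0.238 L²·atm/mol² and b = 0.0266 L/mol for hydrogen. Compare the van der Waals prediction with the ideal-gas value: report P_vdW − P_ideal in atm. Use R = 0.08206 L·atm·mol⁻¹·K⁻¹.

Ideal: P_ideal = nRT/V = (4.48)(0.08206)(390)/1.96 = 73.1506 atm
vdW: P = nRT/(V − nb) − a n²/V² = 143.375/1.84083 − 4.77676/3.84160 = 77.8861 − 1.24343 = 76.6427 atm
ΔP = 76.6427 − 73.1506 = 3.492 atm

ΔP ≈ 3.492 atm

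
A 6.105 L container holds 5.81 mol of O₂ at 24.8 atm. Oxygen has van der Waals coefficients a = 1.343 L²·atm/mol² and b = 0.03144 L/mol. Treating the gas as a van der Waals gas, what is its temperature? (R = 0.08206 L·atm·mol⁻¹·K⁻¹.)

T ≈ 323.2 K

T = (P + a n²/V²)(V − nb)/(nR)
P + a n²/V² = 24.8 + (1.343)(5.81)²/(6.105)² = 26.016 atm
V − nb = 6.105 − (5.81)(0.03144) = 5.9223 L
T = (26.016)(5.9223)/((5.81)(0.08206)) = 323.2 K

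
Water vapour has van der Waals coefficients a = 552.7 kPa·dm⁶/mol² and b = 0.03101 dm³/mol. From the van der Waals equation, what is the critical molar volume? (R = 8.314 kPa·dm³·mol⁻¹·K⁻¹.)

V_m,c ≈ 0.09303 dm³/mol

For a van der Waals gas, V_m,c = 3b.
V_m,c = 3×0.03101 = 0.09303 dm³/mol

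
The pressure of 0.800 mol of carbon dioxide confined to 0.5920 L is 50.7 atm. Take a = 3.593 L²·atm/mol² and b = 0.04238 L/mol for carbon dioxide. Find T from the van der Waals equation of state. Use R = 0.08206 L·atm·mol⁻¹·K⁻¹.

T ≈ 486.8 K

T = (P + a n²/V²)(V − nb)/(nR)
P + a n²/V² = 50.7 + (3.593)(0.800)²/(0.5920)² = 57.261 atm
V − nb = 0.5920 − (0.800)(0.04238) = 0.55810 L
T = (57.261)(0.55810)/((0.800)(0.08206)) = 486.8 K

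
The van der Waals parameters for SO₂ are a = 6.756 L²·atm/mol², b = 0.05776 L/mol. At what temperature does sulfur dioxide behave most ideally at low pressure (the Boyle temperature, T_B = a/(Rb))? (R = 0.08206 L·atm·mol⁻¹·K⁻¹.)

For a van der Waals gas the second virial coefficient B₂ = b − a/(RT) vanishes at T_B = a/(Rb).
T_B = 6.756/(0.08206×0.05776) = 6.756/0.0047398 = 1425 K

T_B ≈ 1425 K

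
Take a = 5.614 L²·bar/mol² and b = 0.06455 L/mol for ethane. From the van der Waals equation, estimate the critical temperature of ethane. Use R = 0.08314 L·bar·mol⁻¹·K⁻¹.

T_c ≈ 310.0 K

For a van der Waals gas, T_c = 8a/(27Rb).
T_c = 8×5.614/(27×0.08314×0.06455) = 44.912/0.14490 = 310.0 K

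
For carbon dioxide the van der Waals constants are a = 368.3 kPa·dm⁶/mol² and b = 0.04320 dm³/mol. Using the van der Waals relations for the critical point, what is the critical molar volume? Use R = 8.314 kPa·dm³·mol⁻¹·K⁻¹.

For a van der Waals gas, V_m,c = 3b.
V_m,c = 3×0.04320 = 0.1296 dm³/mol

V_m,c ≈ 0.1296 dm³/mol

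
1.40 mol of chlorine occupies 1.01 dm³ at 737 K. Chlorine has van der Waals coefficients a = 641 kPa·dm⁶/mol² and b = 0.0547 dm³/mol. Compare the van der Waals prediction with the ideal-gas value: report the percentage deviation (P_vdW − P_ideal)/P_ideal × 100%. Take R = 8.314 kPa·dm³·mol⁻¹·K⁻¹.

Ideal: P_ideal = nRT/V = (1.40)(8.314)(737)/1.01 = 8493.45 kPa
vdW: P = nRT/(V − nb) − a n²/V² = 8578.39/0.933420 − 1256.36/1.02010 = 9190.28 − 1231.60 = 7958.68 kPa
% deviation = (7958.68 − 8493.45)/8493.45 × 100% = -6.30%

-6.30 %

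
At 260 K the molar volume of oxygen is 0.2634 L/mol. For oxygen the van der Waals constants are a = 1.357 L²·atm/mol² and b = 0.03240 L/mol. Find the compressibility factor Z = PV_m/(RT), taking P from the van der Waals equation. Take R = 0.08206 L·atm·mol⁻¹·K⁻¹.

P = RT/(V_m − b) − a/V_m² = (0.08206)(260)/(0.2634 − 0.03240) − 1.357/(0.2634)²
  = 21.336/0.23100 − 19.559 = 92.364 − 19.559 = 72.805 atm
Z = PV_m/(RT) = (72.805)(0.2634)/((0.08206)(260)) = 19.177/21.336 = 0.8988

Z ≈ 0.8988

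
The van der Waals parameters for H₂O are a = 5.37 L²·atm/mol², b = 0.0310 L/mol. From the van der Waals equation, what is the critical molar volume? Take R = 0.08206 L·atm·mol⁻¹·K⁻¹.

For a van der Waals gas, V_m,c = 3b.
V_m,c = 3×0.0310 = 0.09300 L/mol

V_m,c ≈ 0.09300 L/mol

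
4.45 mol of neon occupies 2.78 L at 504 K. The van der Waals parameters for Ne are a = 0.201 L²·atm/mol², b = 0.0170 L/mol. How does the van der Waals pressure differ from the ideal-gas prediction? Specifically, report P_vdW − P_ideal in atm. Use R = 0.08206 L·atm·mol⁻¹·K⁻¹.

Ideal: P_ideal = nRT/V = (4.45)(0.08206)(504)/2.78 = 66.2029 atm
vdW: P = nRT/(V − nb) − a n²/V² = 184.044/2.70435 − 3.98030/7.72840 = 68.0548 − 0.515023 = 67.5398 atm
ΔP = 67.5398 − 66.2029 = 1.337 atm

ΔP ≈ 1.337 atm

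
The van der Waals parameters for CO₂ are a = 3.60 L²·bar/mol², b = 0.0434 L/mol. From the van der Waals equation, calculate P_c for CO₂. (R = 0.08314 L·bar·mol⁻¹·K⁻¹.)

For a van der Waals gas, P_c = a/(27b²).
P_c = 3.60/(27×(0.0434)²) = 3.60/0.050856 = 70.79 bar

P_c ≈ 70.79 bar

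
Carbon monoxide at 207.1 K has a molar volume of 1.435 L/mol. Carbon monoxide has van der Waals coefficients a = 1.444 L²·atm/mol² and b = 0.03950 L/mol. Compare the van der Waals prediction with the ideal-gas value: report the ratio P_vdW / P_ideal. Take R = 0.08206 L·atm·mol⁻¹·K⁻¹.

P_vdW / P_ideal ≈ 0.9691

Ideal: P_ideal = RT/V_m = (0.08206)(207.1)/1.435 = 11.8429 atm
vdW: P = RT/(V_m − b) − a/V_m² = 16.9946/1.39550 − 1.444/2.05923 = 12.1781 − 0.701233 = 11.4769 atm
Ratio = 11.4769/11.8429 = 0.9691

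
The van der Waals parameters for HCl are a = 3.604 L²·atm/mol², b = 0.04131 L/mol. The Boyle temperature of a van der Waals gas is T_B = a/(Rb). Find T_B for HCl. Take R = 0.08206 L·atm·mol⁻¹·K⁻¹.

For a van der Waals gas the second virial coefficient B₂ = b − a/(RT) vanishes at T_B = a/(Rb).
T_B = 3.604/(0.08206×0.04131) = 3.604/0.0033899 = 1063 K

T_B ≈ 1063 K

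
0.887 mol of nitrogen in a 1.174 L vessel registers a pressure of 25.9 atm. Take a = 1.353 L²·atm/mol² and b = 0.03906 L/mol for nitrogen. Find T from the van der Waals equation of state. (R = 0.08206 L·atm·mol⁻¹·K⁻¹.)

T ≈ 417.5 K

T = (P + a n²/V²)(V − nb)/(nR)
P + a n²/V² = 25.9 + (1.353)(0.887)²/(1.174)² = 26.672 atm
V − nb = 1.174 − (0.887)(0.03906) = 1.1394 L
T = (26.672)(1.1394)/((0.887)(0.08206)) = 417.5 K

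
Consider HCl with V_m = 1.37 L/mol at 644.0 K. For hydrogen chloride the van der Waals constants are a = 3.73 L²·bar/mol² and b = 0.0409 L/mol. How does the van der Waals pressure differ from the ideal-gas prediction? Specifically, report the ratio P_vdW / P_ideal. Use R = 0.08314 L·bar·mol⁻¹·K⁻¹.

P_vdW / P_ideal ≈ 0.9799

Ideal: P_ideal = RT/V_m = (0.08314)(644.0)/1.37 = 39.0819 bar
vdW: P = RT/(V_m − b) − a/V_m² = 53.5422/1.32910 − 3.73/1.87690 = 40.2846 − 1.98732 = 38.2973 bar
Ratio = 38.2973/39.0819 = 0.9799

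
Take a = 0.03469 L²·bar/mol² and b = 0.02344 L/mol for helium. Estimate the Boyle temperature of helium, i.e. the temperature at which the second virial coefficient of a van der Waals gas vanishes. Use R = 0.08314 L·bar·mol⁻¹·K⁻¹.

For a van der Waals gas the second virial coefficient B₂ = b − a/(RT) vanishes at T_B = a/(Rb).
T_B = 0.03469/(0.08314×0.02344) = 0.03469/0.0019488 = 17.80 K

T_B ≈ 17.80 K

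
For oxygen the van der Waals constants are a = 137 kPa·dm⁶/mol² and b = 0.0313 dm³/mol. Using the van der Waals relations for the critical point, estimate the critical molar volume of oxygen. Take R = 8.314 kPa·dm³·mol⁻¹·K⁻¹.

For a van der Waals gas, V_m,c = 3b.
V_m,c = 3×0.0313 = 0.09390 dm³/mol

V_m,c ≈ 0.09390 dm³/mol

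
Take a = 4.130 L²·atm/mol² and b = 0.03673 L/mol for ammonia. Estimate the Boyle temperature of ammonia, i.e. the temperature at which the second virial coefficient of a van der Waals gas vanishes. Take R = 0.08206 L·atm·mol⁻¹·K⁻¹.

For a van der Waals gas the second virial coefficient B₂ = b − a/(RT) vanishes at T_B = a/(Rb).
T_B = 4.130/(0.08206×0.03673) = 4.130/0.0030141 = 1370 K

T_B ≈ 1370 K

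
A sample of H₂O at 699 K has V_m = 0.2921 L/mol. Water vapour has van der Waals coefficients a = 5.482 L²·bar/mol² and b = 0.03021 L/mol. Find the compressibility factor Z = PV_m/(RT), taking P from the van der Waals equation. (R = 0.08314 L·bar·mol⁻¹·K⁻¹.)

P = RT/(V_m − b) − a/V_m² = (0.08314)(699)/(0.2921 − 0.03021) − 5.482/(0.2921)²
  = 58.115/0.26189 − 64.250 = 221.91 − 64.250 = 157.66 bar
Z = PV_m/(RT) = (157.66)(0.2921)/((0.08314)(699)) = 46.052/58.115 = 0.7924

Z ≈ 0.7924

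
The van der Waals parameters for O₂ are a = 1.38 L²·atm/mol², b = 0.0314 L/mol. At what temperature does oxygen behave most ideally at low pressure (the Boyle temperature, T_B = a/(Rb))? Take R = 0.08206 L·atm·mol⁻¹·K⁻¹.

For a van der Waals gas the second virial coefficient B₂ = b − a/(RT) vanishes at T_B = a/(Rb).
T_B = 1.38/(0.08206×0.0314) = 1.38/0.0025767 = 535.6 K

T_B ≈ 535.6 K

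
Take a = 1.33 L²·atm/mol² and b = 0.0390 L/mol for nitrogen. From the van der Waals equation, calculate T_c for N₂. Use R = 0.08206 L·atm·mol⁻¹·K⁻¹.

For a van der Waals gas, T_c = 8a/(27Rb).
T_c = 8×1.33/(27×0.08206×0.0390) = 10.640/0.086409 = 123.1 K

T_c ≈ 123.1 K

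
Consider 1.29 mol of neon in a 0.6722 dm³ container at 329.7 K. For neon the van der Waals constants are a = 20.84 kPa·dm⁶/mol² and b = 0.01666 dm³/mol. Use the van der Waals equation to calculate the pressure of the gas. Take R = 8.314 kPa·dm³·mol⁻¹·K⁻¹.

P = nRT/(V − nb) − a n²/V²
nRT/(V − nb) = (1.29)(8.314)(329.7)/(0.6722 − 1.29×0.01666) = 3536.1/0.65071 = 5434.2 kPa
a n²/V² = (20.84)(1.29)²/(0.6722)² = 76.750 kPa
P = 5434.2 − 76.750 = 5357 kPa

P ≈ 5357 kPa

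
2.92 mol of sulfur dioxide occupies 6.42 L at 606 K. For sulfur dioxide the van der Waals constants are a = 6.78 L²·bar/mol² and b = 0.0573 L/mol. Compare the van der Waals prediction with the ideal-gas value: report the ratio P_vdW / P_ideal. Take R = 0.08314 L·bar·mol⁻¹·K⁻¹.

P_vdW / P_ideal ≈ 0.9656

Ideal: P_ideal = nRT/V = (2.92)(0.08314)(606)/6.42 = 22.9156 bar
vdW: P = nRT/(V − nb) − a n²/V² = 147.118/6.25268 − 57.8090/41.2164 = 23.5288 − 1.40257 = 22.1262 bar
Ratio = 22.1262/22.9156 = 0.9656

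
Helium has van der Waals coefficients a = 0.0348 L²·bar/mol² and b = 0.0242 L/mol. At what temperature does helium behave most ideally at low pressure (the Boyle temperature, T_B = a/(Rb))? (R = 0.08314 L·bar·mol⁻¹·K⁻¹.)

T_B ≈ 17.30 K

For a van der Waals gas the second virial coefficient B₂ = b − a/(RT) vanishes at T_B = a/(Rb).
T_B = 0.0348/(0.08314×0.0242) = 0.0348/0.0020120 = 17.30 K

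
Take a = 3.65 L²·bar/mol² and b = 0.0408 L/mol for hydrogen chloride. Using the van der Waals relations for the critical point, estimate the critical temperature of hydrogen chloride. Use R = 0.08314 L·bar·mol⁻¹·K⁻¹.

T_c ≈ 318.8 K

For a van der Waals gas, T_c = 8a/(27Rb).
T_c = 8×3.65/(27×0.08314×0.0408) = 29.200/0.091587 = 318.8 K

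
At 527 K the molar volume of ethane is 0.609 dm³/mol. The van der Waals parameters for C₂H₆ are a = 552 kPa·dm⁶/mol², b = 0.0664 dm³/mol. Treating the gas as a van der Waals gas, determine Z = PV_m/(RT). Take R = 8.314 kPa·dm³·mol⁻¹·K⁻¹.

Z ≈ 0.9155

P = RT/(V_m − b) − a/V_m² = (8.314)(527)/(0.609 − 0.0664) − 552/(0.609)²
  = 4381.5/0.54260 − 1488.3 = 8075.0 − 1488.3 = 6586.7 kPa
Z = PV_m/(RT) = (6586.7)(0.609)/((8.314)(527)) = 4011.3/4381.5 = 0.9155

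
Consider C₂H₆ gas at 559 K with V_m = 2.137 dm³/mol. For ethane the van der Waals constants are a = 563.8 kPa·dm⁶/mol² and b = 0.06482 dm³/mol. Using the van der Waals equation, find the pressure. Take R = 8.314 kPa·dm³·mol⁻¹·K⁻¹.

P = RT/(V_m − b) − a/V_m²
RT/(V_m − b) = (8.314)(559)/(2.137 − 0.06482) = 4647.5/2.0722 = 2242.8 kPa
a/V_m² = 563.8/(2.137)² = 123.46 kPa
P = 2242.8 − 123.46 = 2119 kPa

P ≈ 2119 kPa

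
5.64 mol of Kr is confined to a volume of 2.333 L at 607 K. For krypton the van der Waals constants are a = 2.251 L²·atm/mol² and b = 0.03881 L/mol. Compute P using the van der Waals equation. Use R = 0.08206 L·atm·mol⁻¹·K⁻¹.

P ≈ 119.7 atm

P = nRT/(V − nb) − a n²/V²
nRT/(V − nb) = (5.64)(0.08206)(607)/(2.333 − 5.64×0.03881) = 280.93/2.1141 = 132.88 atm
a n²/V² = (2.251)(5.64)²/(2.333)² = 13.155 atm
P = 132.88 − 13.155 = 119.7 atm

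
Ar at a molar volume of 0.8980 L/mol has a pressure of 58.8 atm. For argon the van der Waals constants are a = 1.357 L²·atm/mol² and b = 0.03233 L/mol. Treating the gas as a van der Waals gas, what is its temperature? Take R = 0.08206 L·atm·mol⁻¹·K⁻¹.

T = (P + a/V_m²)(V_m − b)/R
P + a/V_m² = 58.8 + 1.357/(0.8980)² = 60.483 atm
V_m − b = 0.8980 − 0.03233 = 0.86567 L/mol
T = (60.483)(0.86567)/0.08206 = 638.0 K

T ≈ 638.0 K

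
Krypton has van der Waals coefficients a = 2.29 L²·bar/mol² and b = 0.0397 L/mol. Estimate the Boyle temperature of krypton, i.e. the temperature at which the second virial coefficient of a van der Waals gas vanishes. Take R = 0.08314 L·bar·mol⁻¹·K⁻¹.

For a van der Waals gas the second virial coefficient B₂ = b − a/(RT) vanishes at T_B = a/(Rb).
T_B = 2.29/(0.08314×0.0397) = 2.29/0.0033007 = 693.8 K

T_B ≈ 693.8 K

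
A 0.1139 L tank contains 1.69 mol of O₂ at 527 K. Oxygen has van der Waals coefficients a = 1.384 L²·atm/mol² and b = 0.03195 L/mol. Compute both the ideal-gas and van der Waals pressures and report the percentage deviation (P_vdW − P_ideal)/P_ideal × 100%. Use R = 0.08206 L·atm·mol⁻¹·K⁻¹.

Ideal: P_ideal = nRT/V = (1.69)(0.08206)(527)/0.1139 = 641.660 atm
vdW: P = nRT/(V − nb) − a n²/V² = 73.0851/0.0599045 − 3.95284/0.0129732 = 1220.03 − 304.693 = 915.34 atm
% deviation = (915.34 − 641.660)/641.660 × 100% = 42.65%

42.65 %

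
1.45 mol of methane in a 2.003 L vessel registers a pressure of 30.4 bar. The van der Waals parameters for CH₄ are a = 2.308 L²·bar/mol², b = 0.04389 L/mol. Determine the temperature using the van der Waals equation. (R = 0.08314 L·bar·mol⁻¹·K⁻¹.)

T ≈ 508.5 K

T = (P + a n²/V²)(V − nb)/(nR)
P + a n²/V² = 30.4 + (2.308)(1.45)²/(2.003)² = 31.610 bar
V − nb = 2.003 − (1.45)(0.04389) = 1.9394 L
T = (31.610)(1.9394)/((1.45)(0.08314)) = 508.5 K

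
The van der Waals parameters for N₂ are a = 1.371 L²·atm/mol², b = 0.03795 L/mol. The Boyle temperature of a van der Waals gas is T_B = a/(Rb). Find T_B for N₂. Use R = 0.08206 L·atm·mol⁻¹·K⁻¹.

For a van der Waals gas the second virial coefficient B₂ = b − a/(RT) vanishes at T_B = a/(Rb).
T_B = 1.371/(0.08206×0.03795) = 1.371/0.0031142 = 440.2 K

T_B ≈ 440.2 K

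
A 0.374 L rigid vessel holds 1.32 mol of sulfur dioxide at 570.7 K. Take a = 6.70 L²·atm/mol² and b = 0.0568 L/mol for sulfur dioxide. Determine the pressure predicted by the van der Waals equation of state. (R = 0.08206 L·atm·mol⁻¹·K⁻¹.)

P = nRT/(V − nb) − a n²/V²
nRT/(V − nb) = (1.32)(0.08206)(570.7)/(0.374 − 1.32×0.0568) = 61.818/0.29902 = 206.74 atm
a n²/V² = (6.70)(1.32)²/(0.374)² = 83.460 atm
P = 206.74 − 83.460 = 123.3 atm

P ≈ 123.3 atm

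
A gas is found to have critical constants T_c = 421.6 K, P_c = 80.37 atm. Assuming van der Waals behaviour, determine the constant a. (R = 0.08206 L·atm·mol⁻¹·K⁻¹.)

From T_c = 8a/(27Rb) and P_c = a/(27b²): a = 27 R² T_c²/(64 P_c).
a = 27×(0.08206)²×(421.6)²/(64×80.37) = 32317/5143.7 = 6.283 L²·atm/mol²

a ≈ 6.283 L²·atm/mol²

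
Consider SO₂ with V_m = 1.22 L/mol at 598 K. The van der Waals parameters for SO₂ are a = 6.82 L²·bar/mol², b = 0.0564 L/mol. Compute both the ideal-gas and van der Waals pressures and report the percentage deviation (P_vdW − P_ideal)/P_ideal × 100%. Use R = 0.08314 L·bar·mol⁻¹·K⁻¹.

Ideal: P_ideal = RT/V_m = (0.08314)(598)/1.22 = 40.7522 bar
vdW: P = RT/(V_m − b) − a/V_m² = 49.7177/1.16360 − 6.82/1.48840 = 42.7275 − 4.58210 = 38.1454 bar
% deviation = (38.1454 − 40.7522)/40.7522 × 100% = -6.40%

-6.40 %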